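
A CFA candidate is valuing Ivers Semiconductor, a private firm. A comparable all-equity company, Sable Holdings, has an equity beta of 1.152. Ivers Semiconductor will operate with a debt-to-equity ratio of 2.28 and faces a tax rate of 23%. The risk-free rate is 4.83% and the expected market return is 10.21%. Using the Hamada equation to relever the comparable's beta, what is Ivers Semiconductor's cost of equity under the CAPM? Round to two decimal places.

21.91%

β_L = β_U × [1 + (1 − t)(D/E)] = 1.152 × [1 + (1 − 0.23) × 2.28]
    = 1.152 × [1 + 0.77 × 2.28] = 1.152 × 2.7556 = 3.1745
MRP = 10.21% − 4.83% = 5.38%
E(R) = R_f + β_L × MRP = 4.83% + 3.1745 × 5.38% = 21.91%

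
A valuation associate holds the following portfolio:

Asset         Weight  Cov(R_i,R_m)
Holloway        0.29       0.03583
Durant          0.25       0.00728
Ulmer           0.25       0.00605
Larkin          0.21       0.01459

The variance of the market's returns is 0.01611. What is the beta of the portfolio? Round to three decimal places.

β_Holloway = 0.03583 / 0.01611 = 2.2241
β_Durant = 0.00728 / 0.01611 = 0.4519
β_Ulmer = 0.00605 / 0.01611 = 0.3755
β_Larkin = 0.01459 / 0.01611 = 0.9056
β_P = Σ w_i β_i = 0.29×2.2241 + 0.25×0.4519 + 0.25×0.3755 + 0.21×0.9056 = 1.0420

1.042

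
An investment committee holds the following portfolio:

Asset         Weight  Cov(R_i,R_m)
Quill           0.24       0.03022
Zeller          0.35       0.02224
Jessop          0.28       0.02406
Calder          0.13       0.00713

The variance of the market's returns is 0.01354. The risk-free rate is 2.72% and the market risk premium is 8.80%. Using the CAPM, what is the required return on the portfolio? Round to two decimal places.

17.47%

β_Quill = 0.03022 / 0.01354 = 2.2319
β_Zeller = 0.02224 / 0.01354 = 1.6425
β_Jessop = 0.02406 / 0.01354 = 1.7770
β_Calder = 0.00713 / 0.01354 = 0.5266
β_P = Σ w_i β_i = 0.24×2.2319 + 0.35×1.6425 + 0.28×1.7770 + 0.13×0.5266 = 1.6765
E(R_P) = R_f + β_P × MRP = 2.72% + 1.6765 × 8.80% = 17.47%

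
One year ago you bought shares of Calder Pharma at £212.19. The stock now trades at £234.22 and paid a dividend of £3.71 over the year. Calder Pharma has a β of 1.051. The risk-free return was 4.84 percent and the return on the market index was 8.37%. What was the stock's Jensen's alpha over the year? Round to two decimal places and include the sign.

Realised HPR = (P1 + D1 − P0) / P0 = (234.22 + 3.71 − 212.19) / 212.19 = 25.74 / 212.19 = 12.1306%
MRP = 8.37% − 4.84% = 3.53%
CAPM required = R_f + β·MRP = 4.84% + 1.051 × 3.53% = 8.55003%
α = realised − required = 12.1306% − 8.55003% = +3.58%

+3.58%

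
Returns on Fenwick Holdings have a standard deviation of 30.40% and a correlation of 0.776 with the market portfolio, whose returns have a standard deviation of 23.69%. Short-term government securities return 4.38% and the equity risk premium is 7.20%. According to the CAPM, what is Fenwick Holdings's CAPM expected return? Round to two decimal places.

11.55%

β = ρ × σ_i / σ_m = 0.776 × 30.40% / 23.69% = 0.9958
E(R) = 4.38% + 0.9958 × 7.20% = 11.55%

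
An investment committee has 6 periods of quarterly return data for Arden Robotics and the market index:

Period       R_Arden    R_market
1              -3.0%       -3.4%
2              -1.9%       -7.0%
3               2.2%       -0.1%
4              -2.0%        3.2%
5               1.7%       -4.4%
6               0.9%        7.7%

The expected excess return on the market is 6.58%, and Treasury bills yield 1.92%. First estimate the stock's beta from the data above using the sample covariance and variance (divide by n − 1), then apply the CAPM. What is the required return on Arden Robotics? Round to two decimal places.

Mean R_i = (-3.0 − 1.9 + 2.2 − 2.0 + 1.7 + 0.9) / 6 = -0.3500%
Mean R_m = (-3.4 − 7.0 − 0.1 + 3.2 − 4.4 + 7.7) / 6 = -0.6667%
Σ(R_i − R̄_i)(R_m − R̄_m) = 14.9300  ⇒  Cov = 14.9300 / 5 = 2.9860
Σ(R_m − R̄_m)² = 146.7933  ⇒  Var(R_m) = 146.7933 / 5 = 29.3587
β = Cov / Var(R_m) = 2.9860 / 29.3587 = 0.1017
E(R) = R_f + β × MRP = 1.92% + 0.1017 × 6.58% = 2.59%

2.59%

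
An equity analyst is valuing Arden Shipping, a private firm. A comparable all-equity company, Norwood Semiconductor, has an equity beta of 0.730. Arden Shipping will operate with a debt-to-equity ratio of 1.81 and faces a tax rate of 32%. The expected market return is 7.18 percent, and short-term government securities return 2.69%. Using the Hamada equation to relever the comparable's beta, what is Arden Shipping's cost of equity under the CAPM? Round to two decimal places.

10.00%

β_L = β_U × [1 + (1 − t)(D/E)] = 0.730 × [1 + (1 − 0.32) × 1.81]
    = 0.730 × [1 + 0.68 × 1.81] = 0.730 × 2.2308 = 1.6285
MRP = 7.18% − 2.69% = 4.49%
E(R) = R_f + β_L × MRP = 2.69% + 1.6285 × 4.49% = 10.00%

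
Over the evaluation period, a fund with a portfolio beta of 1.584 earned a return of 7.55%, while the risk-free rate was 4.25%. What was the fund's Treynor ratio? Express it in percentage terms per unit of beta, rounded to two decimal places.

2.08%

Treynor = (R_P − R_f) / β_P = (7.55% − 4.25%) / 1.5840 = 3.30% / 1.5840 = 2.08%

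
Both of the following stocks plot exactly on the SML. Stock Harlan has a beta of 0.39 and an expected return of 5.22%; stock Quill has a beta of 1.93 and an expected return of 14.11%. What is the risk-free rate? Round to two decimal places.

Both satisfy E(R) = R_f + β·MRP, so the slope of the SML is
MRP = (14.11% − 5.22%) / (1.93 − 0.39) = 8.89% / 1.54 = 5.7727%
R_f = E(R_Harlan) − β_Harlan·MRP = 5.22% − 0.39 × 5.7727% = 2.9686%

2.97%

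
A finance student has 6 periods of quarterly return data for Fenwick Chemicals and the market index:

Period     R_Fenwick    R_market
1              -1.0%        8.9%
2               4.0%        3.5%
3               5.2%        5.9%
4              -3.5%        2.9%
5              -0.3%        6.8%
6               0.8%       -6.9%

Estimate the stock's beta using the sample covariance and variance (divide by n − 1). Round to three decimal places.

-0.001

Mean R_i = (-1.0 + 4.0 + 5.2 − 3.5 − 0.3 + 0.8) / 6 = 0.8667%
Mean R_m = (8.9 + 3.5 + 5.9 + 2.9 + 6.8 − 6.9) / 6 = 3.5167%
Σ(R_i − R̄_i)(R_m − R̄_m) = -0.2167  ⇒  Cov = -0.2167 / 5 = -0.0433
Σ(R_m − R̄_m)² = 154.3283  ⇒  Var(R_m) = 154.3283 / 5 = 30.8657
β = Cov / Var(R_m) = -0.0433 / 30.8657 = -0.0014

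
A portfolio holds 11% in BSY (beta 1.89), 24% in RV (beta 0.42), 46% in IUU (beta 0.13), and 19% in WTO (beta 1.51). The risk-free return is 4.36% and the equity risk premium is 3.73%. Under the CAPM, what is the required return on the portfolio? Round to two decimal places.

β_P = Σ w_i β_i = 0.11×1.89 + 0.24×0.42 + 0.46×0.13 + 0.19×1.51 = 0.6554
E(R_P) = R_f + β_P × MRP = 4.36% + 0.6554 × 3.73% = 6.80%

6.80%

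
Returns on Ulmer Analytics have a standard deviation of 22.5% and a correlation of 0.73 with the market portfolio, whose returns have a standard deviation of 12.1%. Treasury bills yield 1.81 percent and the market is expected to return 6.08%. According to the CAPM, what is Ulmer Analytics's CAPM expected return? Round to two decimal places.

7.61%

β = ρ × σ_i / σ_m = 0.73 × 22.5% / 12.1% = 1.3574
MRP = 6.08% − 1.81% = 4.27%
E(R) = 1.81% + 1.3574 × 4.27% = 7.61%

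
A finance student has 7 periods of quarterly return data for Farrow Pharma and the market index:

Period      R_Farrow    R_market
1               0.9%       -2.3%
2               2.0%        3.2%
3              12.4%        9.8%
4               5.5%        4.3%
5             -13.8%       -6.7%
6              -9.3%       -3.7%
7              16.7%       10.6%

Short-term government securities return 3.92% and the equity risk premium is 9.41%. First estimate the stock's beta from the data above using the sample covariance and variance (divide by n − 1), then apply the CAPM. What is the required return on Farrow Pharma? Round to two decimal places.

Mean R_i = (0.9 + 2.0 + 12.4 + 5.5 − 13.8 − 9.3 + 16.7) / 7 = 2.0571%
Mean R_m = (-2.3 + 3.2 + 9.8 + 4.3 − 6.7 − 3.7 + 10.6) / 7 = 2.1714%
Σ(R_i − R̄_i)(R_m − R̄_m) = 422.1214  ⇒  Cov = 422.1214 / 6 = 70.3536
Σ(R_m − R̄_m)² = 267.9943  ⇒  Var(R_m) = 267.9943 / 6 = 44.6657
β = Cov / Var(R_m) = 70.3536 / 44.6657 = 1.5751
E(R) = R_f + β × MRP = 3.92% + 1.5751 × 9.41% = 18.74%

18.74%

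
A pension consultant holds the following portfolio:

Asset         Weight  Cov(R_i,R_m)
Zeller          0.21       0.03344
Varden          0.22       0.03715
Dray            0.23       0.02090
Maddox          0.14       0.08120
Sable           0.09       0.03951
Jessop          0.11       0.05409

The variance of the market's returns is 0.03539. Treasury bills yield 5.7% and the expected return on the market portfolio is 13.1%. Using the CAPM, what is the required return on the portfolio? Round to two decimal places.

14.25%

β_Zeller = 0.03344 / 0.03539 = 0.9449
β_Varden = 0.03715 / 0.03539 = 1.0497
β_Dray = 0.02090 / 0.03539 = 0.5906
β_Maddox = 0.08120 / 0.03539 = 2.2944
β_Sable = 0.03951 / 0.03539 = 1.1164
β_Jessop = 0.05409 / 0.03539 = 1.5284
β_P = Σ w_i β_i = 0.21×0.9449 + 0.22×1.0497 + 0.23×0.5906 + 0.14×2.2944 + 0.09×1.1164 + 0.11×1.5284 = 1.1550
MRP = 13.1% − 5.7% = 7.40%
E(R_P) = R_f + β_P × MRP = 5.7% + 1.1550 × 7.4% = 14.25%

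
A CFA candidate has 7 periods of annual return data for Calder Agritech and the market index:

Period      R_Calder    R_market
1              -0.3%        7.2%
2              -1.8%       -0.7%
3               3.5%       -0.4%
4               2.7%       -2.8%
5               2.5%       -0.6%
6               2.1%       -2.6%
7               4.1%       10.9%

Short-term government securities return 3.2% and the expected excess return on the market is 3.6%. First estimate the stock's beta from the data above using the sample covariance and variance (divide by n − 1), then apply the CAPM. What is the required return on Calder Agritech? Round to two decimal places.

3.37%

Mean R_i = (-0.3 − 1.8 + 3.5 + 2.7 + 2.5 + 2.1 + 4.1) / 7 = 1.8286%
Mean R_m = (7.2 − 0.7 − 0.4 − 2.8 − 0.6 − 2.6 + 10.9) / 7 = 1.5714%
Σ(R_i − R̄_i)(R_m − R̄_m) = 7.7557  ⇒  Cov = 7.7557 / 6 = 1.2926
Σ(R_m − R̄_m)² = 168.9743  ⇒  Var(R_m) = 168.9743 / 6 = 28.1624
β = Cov / Var(R_m) = 1.2926 / 28.1624 = 0.0459
E(R) = R_f + β × MRP = 3.2% + 0.0459 × 3.6% = 3.37%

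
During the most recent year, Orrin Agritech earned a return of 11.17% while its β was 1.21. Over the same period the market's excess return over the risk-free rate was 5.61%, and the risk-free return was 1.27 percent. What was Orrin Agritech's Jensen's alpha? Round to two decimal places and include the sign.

+3.11%

CAPM benchmark = R_f + β(R_m − R_f) = 1.27% + 1.21 × 5.61% = 8.0581%
α = actual − benchmark = 11.17% − 8.0581% = +3.11%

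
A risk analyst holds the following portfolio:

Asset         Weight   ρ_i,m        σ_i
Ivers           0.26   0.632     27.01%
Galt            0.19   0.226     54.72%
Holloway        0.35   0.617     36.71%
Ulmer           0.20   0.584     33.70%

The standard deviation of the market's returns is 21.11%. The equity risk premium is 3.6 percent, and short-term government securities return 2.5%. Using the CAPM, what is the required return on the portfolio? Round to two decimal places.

β_Ivers = 0.632 × 27.01% / 21.11% = 0.8086
β_Galt = 0.226 × 54.72% / 21.11% = 0.5858
β_Holloway = 0.617 × 36.71% / 21.11% = 1.0730
β_Ulmer = 0.584 × 33.70% / 21.11% = 0.9323
β_P = Σ w_i β_i = 0.26×0.8086 + 0.19×0.5858 + 0.35×1.0730 + 0.20×0.9323 = 0.8835
E(R_P) = R_f + β_P × MRP = 2.5% + 0.8835 × 3.6% = 5.68%

5.68%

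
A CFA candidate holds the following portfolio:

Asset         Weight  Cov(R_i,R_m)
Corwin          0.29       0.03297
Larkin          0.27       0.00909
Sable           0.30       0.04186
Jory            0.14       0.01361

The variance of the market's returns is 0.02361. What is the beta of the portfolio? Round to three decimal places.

1.122

β_Corwin = 0.03297 / 0.02361 = 1.3964
β_Larkin = 0.00909 / 0.02361 = 0.3850
β_Sable = 0.04186 / 0.02361 = 1.7730
β_Jory = 0.01361 / 0.02361 = 0.5765
β_P = Σ w_i β_i = 0.29×1.3964 + 0.27×0.3850 + 0.30×1.7730 + 0.14×0.5765 = 1.1215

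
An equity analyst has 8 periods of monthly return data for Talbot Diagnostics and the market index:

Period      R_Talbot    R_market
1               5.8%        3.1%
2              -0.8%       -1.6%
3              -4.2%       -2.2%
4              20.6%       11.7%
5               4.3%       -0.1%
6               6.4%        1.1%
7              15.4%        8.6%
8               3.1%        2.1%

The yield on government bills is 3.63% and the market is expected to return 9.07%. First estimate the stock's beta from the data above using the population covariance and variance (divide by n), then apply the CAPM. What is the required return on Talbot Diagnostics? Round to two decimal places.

12.37%

Mean R_i = (5.8 − 0.8 − 4.2 + 20.6 + 4.3 + 6.4 + 15.4 + 3.1) / 8 = 6.3250%
Mean R_m = (3.1 − 1.6 − 2.2 + 11.7 − 0.1 + 1.1 + 8.6 + 2.1) / 8 = 2.8375%
Σ(R_i − R̄_i)(R_m − R̄_m) = 271.5025  ⇒  Cov = 271.5025 / 8 = 33.9378
Σ(R_m − R̄_m)² = 169.0788  ⇒  Var(R_m) = 169.0788 / 8 = 21.1349
β = Cov / Var(R_m) = 33.9378 / 21.1349 = 1.6058
MRP = 9.07% − 3.63% = 5.44%
E(R) = R_f + β × MRP = 3.63% + 1.6058 × 5.44% = 12.37%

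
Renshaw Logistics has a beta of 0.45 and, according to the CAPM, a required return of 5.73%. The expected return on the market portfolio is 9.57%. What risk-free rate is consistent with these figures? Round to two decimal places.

E(R) = R_f + β(E(R_m) − R_f) = R_f(1 − β) + β·E(R_m)
5.73% = R_f × (1 − 0.45) + 0.45 × 9.57%
5.73% = R_f × 0.55 + 4.3065%
R_f = (5.73% − 4.3065%) / 0.55 = 2.59%

2.59%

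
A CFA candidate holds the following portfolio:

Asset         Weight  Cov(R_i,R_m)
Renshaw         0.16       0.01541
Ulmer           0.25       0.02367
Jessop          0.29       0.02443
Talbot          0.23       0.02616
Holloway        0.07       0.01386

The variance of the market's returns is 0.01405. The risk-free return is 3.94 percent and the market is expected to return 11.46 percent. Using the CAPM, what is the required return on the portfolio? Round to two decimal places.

β_Renshaw = 0.01541 / 0.01405 = 1.0968
β_Ulmer = 0.02367 / 0.01405 = 1.6847
β_Jessop = 0.02443 / 0.01405 = 1.7388
β_Talbot = 0.02616 / 0.01405 = 1.8619
β_Holloway = 0.01386 / 0.01405 = 0.9865
β_P = Σ w_i β_i = 0.16×1.0968 + 0.25×1.6847 + 0.29×1.7388 + 0.23×1.8619 + 0.07×0.9865 = 1.5982
MRP = 11.46% − 3.94% = 7.52%
E(R_P) = R_f + β_P × MRP = 3.94% + 1.5982 × 7.52% = 15.96%

15.96%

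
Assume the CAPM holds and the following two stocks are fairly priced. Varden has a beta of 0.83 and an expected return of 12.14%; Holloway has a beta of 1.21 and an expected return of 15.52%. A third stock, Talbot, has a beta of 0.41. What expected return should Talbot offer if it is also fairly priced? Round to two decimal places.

MRP (SML slope) = (15.52% − 12.14%) / (1.21 − 0.83) = 3.38% / 0.38 = 8.8947%
R_f (intercept) = 12.14% − 0.83 × 8.8947% = 4.7574%
E(R_Talbot) = R_f + β × MRP = 4.7574% + 0.41 × 8.8947% = 8.40%

8.40%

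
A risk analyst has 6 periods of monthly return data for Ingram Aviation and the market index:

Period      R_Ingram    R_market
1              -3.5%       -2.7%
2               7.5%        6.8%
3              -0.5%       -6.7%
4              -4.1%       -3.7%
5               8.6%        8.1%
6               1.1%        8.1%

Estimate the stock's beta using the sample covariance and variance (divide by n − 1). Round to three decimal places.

Mean R_i = (-3.5 + 7.5 − 0.5 − 4.1 + 8.6 + 1.1) / 6 = 1.5167%
Mean R_m = (-2.7 + 6.8 − 6.7 − 3.7 + 8.1 + 8.1) / 6 = 1.6500%
Σ(R_i − R̄_i)(R_m − R̄_m) = 142.5250  ⇒  Cov = 142.5250 / 5 = 28.5050
Σ(R_m − R̄_m)² = 226.9950  ⇒  Var(R_m) = 226.9950 / 5 = 45.3990
β = Cov / Var(R_m) = 28.5050 / 45.3990 = 0.6279

0.628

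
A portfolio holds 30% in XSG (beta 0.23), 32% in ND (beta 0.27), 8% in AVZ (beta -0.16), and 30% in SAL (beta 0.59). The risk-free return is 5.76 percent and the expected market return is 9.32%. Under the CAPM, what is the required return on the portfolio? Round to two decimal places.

6.90%

β_P = Σ w_i β_i = 0.30×0.23 + 0.32×0.27 + 0.08×-0.16 + 0.30×0.59 = 0.3196
MRP = 9.32% − 5.76% = 3.56%
E(R_P) = R_f + β_P × MRP = 5.76% + 0.3196 × 3.56% = 6.90%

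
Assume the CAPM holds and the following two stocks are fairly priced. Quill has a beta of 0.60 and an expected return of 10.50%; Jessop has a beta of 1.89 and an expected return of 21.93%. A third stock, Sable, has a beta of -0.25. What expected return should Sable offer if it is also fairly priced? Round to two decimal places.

2.97%

MRP (SML slope) = (21.93% − 10.50%) / (1.89 − 0.60) = 11.43% / 1.29 = 8.8605%
R_f (intercept) = 10.50% − 0.60 × 8.8605% = 5.1837%
E(R_Sable) = R_f + β × MRP = 5.1837% + -0.25 × 8.8605% = 2.97%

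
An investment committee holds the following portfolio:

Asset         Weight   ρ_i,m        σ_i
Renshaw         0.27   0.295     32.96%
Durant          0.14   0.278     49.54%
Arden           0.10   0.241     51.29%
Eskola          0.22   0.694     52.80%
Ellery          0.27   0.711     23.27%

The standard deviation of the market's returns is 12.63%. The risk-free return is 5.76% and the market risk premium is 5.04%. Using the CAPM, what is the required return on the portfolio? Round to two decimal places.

13.07%

β_Renshaw = 0.295 × 32.96% / 12.63% = 0.7698
β_Durant = 0.278 × 49.54% / 12.63% = 1.0904
β_Arden = 0.241 × 51.29% / 12.63% = 0.9787
β_Eskola = 0.694 × 52.80% / 12.63% = 2.9013
β_Ellery = 0.711 × 23.27% / 12.63% = 1.3100
β_P = Σ w_i β_i = 0.27×0.7698 + 0.14×1.0904 + 0.10×0.9787 + 0.22×2.9013 + 0.27×1.3100 = 1.4504
E(R_P) = R_f + β_P × MRP = 5.76% + 1.4504 × 5.04% = 13.07%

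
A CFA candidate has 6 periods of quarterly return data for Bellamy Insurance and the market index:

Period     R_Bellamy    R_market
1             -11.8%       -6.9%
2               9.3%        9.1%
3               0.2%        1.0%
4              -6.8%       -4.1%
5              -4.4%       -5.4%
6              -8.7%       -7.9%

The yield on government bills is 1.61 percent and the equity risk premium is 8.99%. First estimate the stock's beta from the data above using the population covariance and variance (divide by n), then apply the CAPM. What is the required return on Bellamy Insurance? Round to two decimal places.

11.82%

Mean R_i = (-11.8 + 9.3 + 0.2 − 6.8 − 4.4 − 8.7) / 6 = -3.7000%
Mean R_m = (-6.9 + 9.1 + 1.0 − 4.1 − 5.4 − 7.9) / 6 = -2.3667%
Σ(R_i − R̄_i)(R_m − R̄_m) = 234.0800  ⇒  Cov = 234.0800 / 6 = 39.0133
Σ(R_m − R̄_m)² = 206.1933  ⇒  Var(R_m) = 206.1933 / 6 = 34.3656
β = Cov / Var(R_m) = 39.0133 / 34.3656 = 1.1352
E(R) = R_f + β × MRP = 1.61% + 1.1352 × 8.99% = 11.82%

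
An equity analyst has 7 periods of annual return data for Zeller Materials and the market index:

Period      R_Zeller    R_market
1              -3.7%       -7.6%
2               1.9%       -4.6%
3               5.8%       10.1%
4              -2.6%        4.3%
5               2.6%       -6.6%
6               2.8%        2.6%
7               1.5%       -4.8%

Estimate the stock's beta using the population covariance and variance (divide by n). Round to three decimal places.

0.216

Mean R_i = (-3.7 + 1.9 + 5.8 − 2.6 + 2.6 + 2.8 + 1.5) / 7 = 1.1857%
Mean R_m = (-7.6 − 4.6 + 10.1 + 4.3 − 6.6 + 2.6 − 4.8) / 7 = -0.9429%
Σ(R_i − R̄_i)(R_m − R̄_m) = 57.5257  ⇒  Cov = 57.5257 / 7 = 8.2180
Σ(R_m − R̄_m)² = 266.5571  ⇒  Var(R_m) = 266.5571 / 7 = 38.0796
β = Cov / Var(R_m) = 8.2180 / 38.0796 = 0.2158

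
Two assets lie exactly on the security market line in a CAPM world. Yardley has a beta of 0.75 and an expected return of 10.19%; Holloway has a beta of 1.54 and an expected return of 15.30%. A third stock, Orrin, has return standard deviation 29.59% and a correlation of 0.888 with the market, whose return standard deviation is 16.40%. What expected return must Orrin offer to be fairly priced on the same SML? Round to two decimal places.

15.70%

MRP = (15.30% − 10.19%) / (1.54 − 0.75) = 6.4684%
R_f = 10.19% − 0.75 × 6.4684% = 5.3387%
β_Orrin = ρ·σ_i/σ_m = 0.888 × 29.59 / 16.40 = 1.6022
E(R_Orrin) = R_f + β × MRP = 5.3387% + 1.6022 × 6.4684% = 15.70%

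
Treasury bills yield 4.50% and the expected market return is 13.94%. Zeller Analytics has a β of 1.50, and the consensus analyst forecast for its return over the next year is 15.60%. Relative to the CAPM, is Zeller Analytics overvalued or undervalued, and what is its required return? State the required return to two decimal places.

Overvalued; required return 18.66%

MRP = 13.94% − 4.50% = 9.44%
Required return = R_f + β·MRP = 4.50% + 1.50 × 9.44% = 18.66%
Forecast 15.60% < required 18.66% → the stock plots below the SML → overvalued.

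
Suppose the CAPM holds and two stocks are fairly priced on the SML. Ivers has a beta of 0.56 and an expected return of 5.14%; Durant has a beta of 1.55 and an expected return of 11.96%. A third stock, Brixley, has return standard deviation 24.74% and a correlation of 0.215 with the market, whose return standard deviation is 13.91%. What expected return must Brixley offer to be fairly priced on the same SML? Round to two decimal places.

MRP = (11.96% − 5.14%) / (1.55 − 0.56) = 6.8889%
R_f = 5.14% − 0.56 × 6.8889% = 1.2822%
β_Brixley = ρ·σ_i/σ_m = 0.215 × 24.74 / 13.91 = 0.3824
E(R_Brixley) = R_f + β × MRP = 1.2822% + 0.3824 × 6.8889% = 3.92%

3.92%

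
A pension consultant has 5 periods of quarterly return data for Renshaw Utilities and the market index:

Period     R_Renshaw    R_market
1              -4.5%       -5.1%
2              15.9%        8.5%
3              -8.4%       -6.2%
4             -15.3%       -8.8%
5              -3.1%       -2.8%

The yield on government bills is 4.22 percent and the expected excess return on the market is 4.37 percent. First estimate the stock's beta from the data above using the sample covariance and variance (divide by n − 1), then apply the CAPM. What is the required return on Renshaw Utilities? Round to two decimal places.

Mean R_i = (-4.5 + 15.9 − 8.4 − 15.3 − 3.1) / 5 = -3.0800%
Mean R_m = (-5.1 + 8.5 − 6.2 − 8.8 − 2.8) / 5 = -2.8800%
Σ(R_i − R̄_i)(R_m − R̄_m) = 309.1480  ⇒  Cov = 309.1480 / 4 = 77.2870
Σ(R_m − R̄_m)² = 180.5080  ⇒  Var(R_m) = 180.5080 / 4 = 45.1270
β = Cov / Var(R_m) = 77.2870 / 45.1270 = 1.7127
E(R) = R_f + β × MRP = 4.22% + 1.7127 × 4.37% = 11.70%

11.70%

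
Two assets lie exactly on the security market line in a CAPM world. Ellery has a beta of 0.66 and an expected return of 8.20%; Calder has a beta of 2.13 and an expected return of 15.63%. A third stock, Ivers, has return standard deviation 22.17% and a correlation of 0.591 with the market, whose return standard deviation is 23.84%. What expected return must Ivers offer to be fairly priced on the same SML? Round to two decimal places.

MRP = (15.63% − 8.20%) / (2.13 − 0.66) = 5.0544%
R_f = 8.20% − 0.66 × 5.0544% = 4.8641%
β_Ivers = ρ·σ_i/σ_m = 0.591 × 22.17 / 23.84 = 0.5496
E(R_Ivers) = R_f + β × MRP = 4.8641% + 0.5496 × 5.0544% = 7.64%

7.64%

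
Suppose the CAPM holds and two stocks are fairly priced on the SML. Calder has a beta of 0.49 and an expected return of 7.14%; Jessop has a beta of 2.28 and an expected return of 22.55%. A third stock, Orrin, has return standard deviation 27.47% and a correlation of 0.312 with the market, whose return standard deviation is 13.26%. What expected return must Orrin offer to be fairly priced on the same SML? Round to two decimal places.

MRP = (22.55% − 7.14%) / (2.28 − 0.49) = 8.6089%
R_f = 7.14% − 0.49 × 8.6089% = 2.9216%
β_Orrin = ρ·σ_i/σ_m = 0.312 × 27.47 / 13.26 = 0.6464
E(R_Orrin) = R_f + β × MRP = 2.9216% + 0.6464 × 8.6089% = 8.49%

8.49%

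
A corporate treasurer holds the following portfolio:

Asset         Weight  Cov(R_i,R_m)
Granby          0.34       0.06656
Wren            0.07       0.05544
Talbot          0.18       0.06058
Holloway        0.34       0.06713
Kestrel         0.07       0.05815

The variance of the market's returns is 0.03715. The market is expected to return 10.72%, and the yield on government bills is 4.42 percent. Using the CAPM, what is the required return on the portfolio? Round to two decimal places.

15.33%

β_Granby = 0.06656 / 0.03715 = 1.7917
β_Wren = 0.05544 / 0.03715 = 1.4923
β_Talbot = 0.06058 / 0.03715 = 1.6307
β_Holloway = 0.06713 / 0.03715 = 1.8070
β_Kestrel = 0.05815 / 0.03715 = 1.5653
β_P = Σ w_i β_i = 0.34×1.7917 + 0.07×1.4923 + 0.18×1.6307 + 0.34×1.8070 + 0.07×1.5653 = 1.7311
MRP = 10.72% − 4.42% = 6.30%
E(R_P) = R_f + β_P × MRP = 4.42% + 1.7311 × 6.30% = 15.33%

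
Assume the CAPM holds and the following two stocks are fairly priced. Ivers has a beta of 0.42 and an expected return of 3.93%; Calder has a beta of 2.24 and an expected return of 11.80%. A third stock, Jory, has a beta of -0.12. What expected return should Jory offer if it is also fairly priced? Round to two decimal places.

1.59%

MRP (SML slope) = (11.80% − 3.93%) / (2.24 − 0.42) = 7.87% / 1.82 = 4.3242%
R_f (intercept) = 3.93% − 0.42 × 4.3242% = 2.1138%
E(R_Jory) = R_f + β × MRP = 2.1138% + -0.12 × 4.3242% = 1.59%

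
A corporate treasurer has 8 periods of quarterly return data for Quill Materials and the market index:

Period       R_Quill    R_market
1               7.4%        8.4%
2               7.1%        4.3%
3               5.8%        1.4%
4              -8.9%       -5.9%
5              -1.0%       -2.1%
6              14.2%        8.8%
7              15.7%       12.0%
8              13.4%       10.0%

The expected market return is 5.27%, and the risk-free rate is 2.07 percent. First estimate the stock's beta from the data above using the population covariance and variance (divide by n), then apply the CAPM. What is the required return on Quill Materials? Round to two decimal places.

6.11%

Mean R_i = (7.4 + 7.1 + 5.8 − 8.9 − 1.0 + 14.2 + 15.7 + 13.4) / 8 = 6.7125%
Mean R_m = (8.4 + 4.3 + 1.4 − 5.9 − 2.1 + 8.8 + 12.0 + 10.0) / 8 = 4.6125%
Σ(R_i − R̄_i)(R_m − R̄_m) = 355.0888  ⇒  Cov = 355.0888 / 8 = 44.3861
Σ(R_m − R̄_m)² = 281.4688  ⇒  Var(R_m) = 281.4688 / 8 = 35.1836
β = Cov / Var(R_m) = 44.3861 / 35.1836 = 1.2616
MRP = 5.27% − 2.07% = 3.20%
E(R) = R_f + β × MRP = 2.07% + 1.2616 × 3.20% = 6.11%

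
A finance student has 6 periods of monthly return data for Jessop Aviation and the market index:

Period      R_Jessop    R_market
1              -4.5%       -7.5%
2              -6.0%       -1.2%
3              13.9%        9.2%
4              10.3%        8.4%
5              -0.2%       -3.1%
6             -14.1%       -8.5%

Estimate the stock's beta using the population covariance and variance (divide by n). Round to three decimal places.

1.279

Mean R_i = (-4.5 − 6.0 + 13.9 + 10.3 − 0.2 − 14.1) / 6 = -0.1000%
Mean R_m = (-7.5 − 1.2 + 9.2 + 8.4 − 3.1 − 8.5) / 6 = -0.4500%
Σ(R_i − R̄_i)(R_m − R̄_m) = 375.5500  ⇒  Cov = 375.5500 / 6 = 62.5917
Σ(R_m − R̄_m)² = 293.5350  ⇒  Var(R_m) = 293.5350 / 6 = 48.9225
β = Cov / Var(R_m) = 62.5917 / 48.9225 = 1.2794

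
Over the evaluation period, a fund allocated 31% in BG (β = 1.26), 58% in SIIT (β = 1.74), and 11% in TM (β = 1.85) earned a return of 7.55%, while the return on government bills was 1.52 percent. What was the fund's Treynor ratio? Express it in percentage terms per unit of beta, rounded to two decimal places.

β_P = 0.31×1.26 + 0.58×1.74 + 0.11×1.85 = 1.6033
Treynor = (R_P − R_f) / β_P = (7.55% − 1.52%) / 1.6033 = 6.03% / 1.6033 = 3.76%

3.76%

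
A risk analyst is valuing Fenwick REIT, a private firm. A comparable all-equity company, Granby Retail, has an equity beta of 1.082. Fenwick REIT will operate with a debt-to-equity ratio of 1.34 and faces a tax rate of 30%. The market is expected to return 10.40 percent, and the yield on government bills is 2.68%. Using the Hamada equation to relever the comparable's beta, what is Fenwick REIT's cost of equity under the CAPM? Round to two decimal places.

18.87%

β_L = β_U × [1 + (1 − t)(D/E)] = 1.082 × [1 + (1 − 0.30) × 1.34]
    = 1.082 × [1 + 0.70 × 1.34] = 1.082 × 1.9380 = 2.0969
MRP = 10.40% − 2.68% = 7.72%
E(R) = R_f + β_L × MRP = 2.68% + 2.0969 × 7.72% = 18.87%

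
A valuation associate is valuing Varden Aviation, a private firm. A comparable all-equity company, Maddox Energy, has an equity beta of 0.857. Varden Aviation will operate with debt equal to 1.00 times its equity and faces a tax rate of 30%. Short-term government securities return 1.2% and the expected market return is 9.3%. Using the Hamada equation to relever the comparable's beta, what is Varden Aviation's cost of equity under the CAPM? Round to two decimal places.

13.00%

β_L = β_U × [1 + (1 − t)(D/E)] = 0.857 × [1 + (1 − 0.30) × 1.00]
    = 0.857 × [1 + 0.70 × 1.00] = 0.857 × 1.7000 = 1.4569
MRP = 9.3% − 1.2% = 8.10%
E(R) = R_f + β_L × MRP = 1.2% + 1.4569 × 8.1% = 13.00%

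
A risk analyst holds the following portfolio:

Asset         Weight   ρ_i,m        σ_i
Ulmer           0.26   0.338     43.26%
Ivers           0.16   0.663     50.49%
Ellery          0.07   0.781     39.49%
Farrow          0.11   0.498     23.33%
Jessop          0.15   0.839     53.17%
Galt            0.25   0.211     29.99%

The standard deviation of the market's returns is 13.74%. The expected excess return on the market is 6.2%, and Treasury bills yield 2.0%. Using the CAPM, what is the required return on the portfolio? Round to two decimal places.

11.42%

β_Ulmer = 0.338 × 43.26% / 13.74% = 1.0642
β_Ivers = 0.663 × 50.49% / 13.74% = 2.4363
β_Ellery = 0.781 × 39.49% / 13.74% = 2.2447
β_Farrow = 0.498 × 23.33% / 13.74% = 0.8456
β_Jessop = 0.839 × 53.17% / 13.74% = 3.2467
β_Galt = 0.211 × 29.99% / 13.74% = 0.4605
β_P = Σ w_i β_i = 0.26×1.0642 + 0.16×2.4363 + 0.07×2.2447 + 0.11×0.8456 + 0.15×3.2467 + 0.25×0.4605 = 1.5188
E(R_P) = R_f + β_P × MRP = 2.0% + 1.5188 × 6.2% = 11.42%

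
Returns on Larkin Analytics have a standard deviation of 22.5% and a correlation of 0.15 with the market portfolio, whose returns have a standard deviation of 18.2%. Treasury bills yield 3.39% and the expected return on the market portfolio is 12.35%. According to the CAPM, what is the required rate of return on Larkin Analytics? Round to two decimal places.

5.05%

β = ρ × σ_i / σ_m = 0.15 × 22.5% / 18.2% = 0.1854
MRP = 12.35% − 3.39% = 8.96%
E(R) = 3.39% + 0.1854 × 8.96% = 5.05%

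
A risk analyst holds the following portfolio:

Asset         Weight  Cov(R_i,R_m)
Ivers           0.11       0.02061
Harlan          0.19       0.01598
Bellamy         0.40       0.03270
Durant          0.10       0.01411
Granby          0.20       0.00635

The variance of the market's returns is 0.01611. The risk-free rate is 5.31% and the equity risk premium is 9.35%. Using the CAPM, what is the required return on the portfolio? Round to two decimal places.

17.54%

β_Ivers = 0.02061 / 0.01611 = 1.2793
β_Harlan = 0.01598 / 0.01611 = 0.9919
β_Bellamy = 0.03270 / 0.01611 = 2.0298
β_Durant = 0.01411 / 0.01611 = 0.8759
β_Granby = 0.00635 / 0.01611 = 0.3942
β_P = Σ w_i β_i = 0.11×1.2793 + 0.19×0.9919 + 0.40×2.0298 + 0.10×0.8759 + 0.20×0.3942 = 1.3075
E(R_P) = R_f + β_P × MRP = 5.31% + 1.3075 × 9.35% = 17.54%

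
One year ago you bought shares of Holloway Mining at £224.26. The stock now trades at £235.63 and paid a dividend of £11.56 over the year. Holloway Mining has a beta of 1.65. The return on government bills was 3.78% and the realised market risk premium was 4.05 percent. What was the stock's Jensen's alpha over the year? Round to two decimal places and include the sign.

-0.24%

Realised HPR = (P1 + D1 − P0) / P0 = (235.63 + 11.56 − 224.26) / 224.26 = 22.93 / 224.26 = 10.2247%
CAPM required = R_f + β·MRP = 3.78% + 1.65 × 4.05% = 10.4625%
α = realised − required = 10.2247% − 10.4625% = -0.24%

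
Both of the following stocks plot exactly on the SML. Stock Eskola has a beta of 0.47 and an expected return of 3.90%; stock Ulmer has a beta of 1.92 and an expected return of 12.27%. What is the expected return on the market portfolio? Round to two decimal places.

Both satisfy E(R) = R_f + β·MRP, so the slope of the SML is
MRP = (12.27% − 3.90%) / (1.92 − 0.47) = 8.37% / 1.45 = 5.7724%
R_f = E(R_Eskola) − β_Eskola·MRP = 3.90% − 0.47 × 5.7724% = 1.1870%
E(R_m) = R_f + MRP = 1.1870% + 5.7724% = 6.96%

6.96%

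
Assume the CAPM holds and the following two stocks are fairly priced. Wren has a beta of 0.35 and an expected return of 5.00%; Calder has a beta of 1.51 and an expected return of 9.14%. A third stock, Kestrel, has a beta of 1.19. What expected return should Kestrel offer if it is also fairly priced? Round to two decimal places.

8.00%

MRP (SML slope) = (9.14% − 5.00%) / (1.51 − 0.35) = 4.14% / 1.16 = 3.5690%
R_f (intercept) = 5.00% − 0.35 × 3.5690% = 3.7509%
E(R_Kestrel) = R_f + β × MRP = 3.7509% + 1.19 × 3.5690% = 8.00%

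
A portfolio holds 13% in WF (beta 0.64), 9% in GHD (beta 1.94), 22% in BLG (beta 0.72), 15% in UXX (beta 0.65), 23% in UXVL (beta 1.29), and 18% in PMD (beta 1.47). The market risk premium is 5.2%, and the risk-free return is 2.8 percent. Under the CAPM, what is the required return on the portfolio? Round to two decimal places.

β_P = Σ w_i β_i = 0.13×0.64 + 0.09×1.94 + 0.22×0.72 + 0.15×0.65 + 0.23×1.29 + 0.18×1.47 = 1.0750
E(R_P) = R_f + β_P × MRP = 2.8% + 1.0750 × 5.2% = 8.39%

8.39%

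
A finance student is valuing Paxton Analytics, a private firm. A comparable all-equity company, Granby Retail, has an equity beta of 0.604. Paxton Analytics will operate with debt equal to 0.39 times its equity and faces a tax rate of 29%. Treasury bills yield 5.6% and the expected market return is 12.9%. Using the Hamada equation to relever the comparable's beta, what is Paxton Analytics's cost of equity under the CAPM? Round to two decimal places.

β_L = β_U × [1 + (1 − t)(D/E)] = 0.604 × [1 + (1 − 0.29) × 0.39]
    = 0.604 × [1 + 0.71 × 0.39] = 0.604 × 1.2769 = 0.7712
MRP = 12.9% − 5.6% = 7.30%
E(R) = R_f + β_L × MRP = 5.6% + 0.7712 × 7.3% = 11.23%

11.23%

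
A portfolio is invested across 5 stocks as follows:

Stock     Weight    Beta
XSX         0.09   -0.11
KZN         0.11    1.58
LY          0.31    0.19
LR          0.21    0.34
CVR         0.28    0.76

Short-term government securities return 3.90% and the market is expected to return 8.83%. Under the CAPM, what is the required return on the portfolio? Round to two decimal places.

6.40%

β_P = Σ w_i β_i = 0.09×-0.11 + 0.11×1.58 + 0.31×0.19 + 0.21×0.34 + 0.28×0.76 = 0.5070
MRP = 8.83% − 3.90% = 4.93%
E(R_P) = R_f + β_P × MRP = 3.90% + 0.5070 × 4.93% = 6.40%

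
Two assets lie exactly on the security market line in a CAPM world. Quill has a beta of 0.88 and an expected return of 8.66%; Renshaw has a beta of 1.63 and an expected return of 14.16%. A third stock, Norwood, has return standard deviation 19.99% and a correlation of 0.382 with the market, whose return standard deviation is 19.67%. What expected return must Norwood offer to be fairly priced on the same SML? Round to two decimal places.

MRP = (14.16% − 8.66%) / (1.63 − 0.88) = 7.3333%
R_f = 8.66% − 0.88 × 7.3333% = 2.2067%
β_Norwood = ρ·σ_i/σ_m = 0.382 × 19.99 / 19.67 = 0.3882
E(R_Norwood) = R_f + β × MRP = 2.2067% + 0.3882 × 7.3333% = 5.05%

5.05%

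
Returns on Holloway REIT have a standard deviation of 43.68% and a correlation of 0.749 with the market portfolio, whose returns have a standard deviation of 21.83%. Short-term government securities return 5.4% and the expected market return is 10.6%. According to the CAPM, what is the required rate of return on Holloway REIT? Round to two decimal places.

13.19%

β = ρ × σ_i / σ_m = 0.749 × 43.68% / 21.83% = 1.4987
MRP = 10.6% − 5.4% = 5.20%
E(R) = 5.4% + 1.4987 × 5.2% = 13.19%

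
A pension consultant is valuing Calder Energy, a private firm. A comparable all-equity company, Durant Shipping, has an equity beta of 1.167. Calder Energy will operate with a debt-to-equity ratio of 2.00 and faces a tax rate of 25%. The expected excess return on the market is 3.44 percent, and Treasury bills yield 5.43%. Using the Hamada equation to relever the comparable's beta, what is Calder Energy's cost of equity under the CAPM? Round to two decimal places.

β_L = β_U × [1 + (1 − t)(D/E)] = 1.167 × [1 + (1 − 0.25) × 2.00]
    = 1.167 × [1 + 0.75 × 2.00] = 1.167 × 2.5000 = 2.9175
E(R) = R_f + β_L × MRP = 5.43% + 2.9175 × 3.44% = 15.47%

15.47%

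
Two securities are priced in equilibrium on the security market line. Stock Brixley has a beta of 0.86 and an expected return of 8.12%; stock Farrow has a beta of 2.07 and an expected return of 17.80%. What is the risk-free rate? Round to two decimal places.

1.24%

Both satisfy E(R) = R_f + β·MRP, so the slope of the SML is
MRP = (17.80% − 8.12%) / (2.07 − 0.86) = 9.68% / 1.21 = 8.0000%
R_f = E(R_Brixley) − β_Brixley·MRP = 8.12% − 0.86 × 8.0000% = 1.2400%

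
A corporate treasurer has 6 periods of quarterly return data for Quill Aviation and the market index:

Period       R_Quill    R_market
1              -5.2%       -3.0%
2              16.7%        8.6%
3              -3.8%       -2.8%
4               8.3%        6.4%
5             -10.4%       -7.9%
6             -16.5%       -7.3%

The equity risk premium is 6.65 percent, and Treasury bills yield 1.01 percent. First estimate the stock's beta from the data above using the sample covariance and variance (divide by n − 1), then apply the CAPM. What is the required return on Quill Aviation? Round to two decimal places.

12.43%

Mean R_i = (-5.2 + 16.7 − 3.8 + 8.3 − 10.4 − 16.5) / 6 = -1.8167%
Mean R_m = (-3.0 + 8.6 − 2.8 + 6.4 − 7.9 − 7.3) / 6 = -1.0000%
Σ(R_i − R̄_i)(R_m − R̄_m) = 414.6900  ⇒  Cov = 414.6900 / 5 = 82.9380
Σ(R_m − R̄_m)² = 241.4600  ⇒  Var(R_m) = 241.4600 / 5 = 48.2920
β = Cov / Var(R_m) = 82.9380 / 48.2920 = 1.7174
E(R) = R_f + β × MRP = 1.01% + 1.7174 × 6.65% = 12.43%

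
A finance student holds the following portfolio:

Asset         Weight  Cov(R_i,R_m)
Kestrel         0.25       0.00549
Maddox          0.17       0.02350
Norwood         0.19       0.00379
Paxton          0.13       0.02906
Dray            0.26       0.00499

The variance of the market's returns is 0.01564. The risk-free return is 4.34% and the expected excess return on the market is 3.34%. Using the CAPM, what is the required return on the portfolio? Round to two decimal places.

6.72%

β_Kestrel = 0.00549 / 0.01564 = 0.3510
β_Maddox = 0.02350 / 0.01564 = 1.5026
β_Norwood = 0.00379 / 0.01564 = 0.2423
β_Paxton = 0.02906 / 0.01564 = 1.8581
β_Dray = 0.00499 / 0.01564 = 0.3191
β_P = Σ w_i β_i = 0.25×0.3510 + 0.17×1.5026 + 0.19×0.2423 + 0.13×1.8581 + 0.26×0.3191 = 0.7137
E(R_P) = R_f + β_P × MRP = 4.34% + 0.7137 × 3.34% = 6.72%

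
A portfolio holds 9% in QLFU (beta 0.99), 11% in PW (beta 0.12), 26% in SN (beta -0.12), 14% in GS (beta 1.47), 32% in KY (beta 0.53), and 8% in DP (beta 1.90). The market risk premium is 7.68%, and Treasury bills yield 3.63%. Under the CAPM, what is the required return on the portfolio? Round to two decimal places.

β_P = Σ w_i β_i = 0.09×0.99 + 0.11×0.12 + 0.26×-0.12 + 0.14×1.47 + 0.32×0.53 + 0.08×1.90 = 0.5985
E(R_P) = R_f + β_P × MRP = 3.63% + 0.5985 × 7.68% = 8.23%

8.23%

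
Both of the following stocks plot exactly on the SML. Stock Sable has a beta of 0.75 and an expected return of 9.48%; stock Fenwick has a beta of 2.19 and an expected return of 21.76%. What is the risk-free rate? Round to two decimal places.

3.08%

Both satisfy E(R) = R_f + β·MRP, so the slope of the SML is
MRP = (21.76% − 9.48%) / (2.19 − 0.75) = 12.28% / 1.44 = 8.5278%
R_f = E(R_Sable) − β_Sable·MRP = 9.48% − 0.75 × 8.5278% = 3.0842%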